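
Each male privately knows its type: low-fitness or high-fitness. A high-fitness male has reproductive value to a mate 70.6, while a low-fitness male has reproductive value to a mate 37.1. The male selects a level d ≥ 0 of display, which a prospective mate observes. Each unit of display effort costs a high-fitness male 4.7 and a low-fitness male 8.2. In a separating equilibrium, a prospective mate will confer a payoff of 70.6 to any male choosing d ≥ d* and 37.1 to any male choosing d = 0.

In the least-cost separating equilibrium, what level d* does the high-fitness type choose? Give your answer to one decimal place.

4.1

A low-fitness male choosing d = 0 receives 37.1.
Imitating at d* instead would pay 70.6 at cost 8.2·d*, netting 70.6 − 8.2·d*.
Indifference: 37.1 = 70.6 − 8.2·d*, so d* = (70.6 − 37.1) / 8.2 ≈ 4.1.
At d* the low-fitness type's incentive constraint just binds; the high-fitness type strictly prefers d* since its per-unit cost is lower.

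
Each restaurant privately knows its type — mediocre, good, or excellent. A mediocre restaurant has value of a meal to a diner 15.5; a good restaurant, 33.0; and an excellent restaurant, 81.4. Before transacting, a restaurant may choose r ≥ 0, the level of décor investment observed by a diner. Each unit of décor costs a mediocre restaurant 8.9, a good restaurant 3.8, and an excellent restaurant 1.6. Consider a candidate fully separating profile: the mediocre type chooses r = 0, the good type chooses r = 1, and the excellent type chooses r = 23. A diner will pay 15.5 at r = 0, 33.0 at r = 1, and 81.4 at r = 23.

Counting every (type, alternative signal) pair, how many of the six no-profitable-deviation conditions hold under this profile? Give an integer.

Good (own payoff 33.0 − 3.8×1 = 29.2): to r=0 gives 15.5 → no gain ✓; to r=23 gives 81.4 − 3.8×23 = -6 → no gain ✓.
Excellent (own payoff 81.4 − 1.6×23 = 44.6): to r=0 gives 15.5 → no gain ✓; to r=1 gives 33.0 − 1.6×1 = 31.4 → no gain ✓.
Mediocre (own payoff 15.5): to r=1 gives 33.0 − 8.9×1 = 24.1 → profitable ✗; to r=23 gives 81.4 − 8.9×23 = -123.3 → no gain ✓.
5 of the 6 constraints hold; not an equilibrium.

5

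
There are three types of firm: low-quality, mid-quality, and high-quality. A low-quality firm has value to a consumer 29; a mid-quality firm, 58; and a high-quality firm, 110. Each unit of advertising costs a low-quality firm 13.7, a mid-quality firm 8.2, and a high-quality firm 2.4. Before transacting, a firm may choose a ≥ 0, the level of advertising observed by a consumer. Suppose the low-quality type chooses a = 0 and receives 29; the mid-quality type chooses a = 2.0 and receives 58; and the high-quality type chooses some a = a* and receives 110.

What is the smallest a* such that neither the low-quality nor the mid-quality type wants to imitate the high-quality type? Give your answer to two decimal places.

Low-quality type (on-path payoff 29) won't mimic when 29 ≥ 110 − 13.7·a*, i.e. a* ≥ 5.91.
Mid-quality type (on-path payoff 58 − 8.2×2.0 = 41.6) won't mimic when 41.6 ≥ 110 − 8.2·a*, i.e. a* ≥ 8.34.
Both must hold, so a* = max(5.91, 8.34) = 8.34. The mid-quality type's constraint binds.

8.34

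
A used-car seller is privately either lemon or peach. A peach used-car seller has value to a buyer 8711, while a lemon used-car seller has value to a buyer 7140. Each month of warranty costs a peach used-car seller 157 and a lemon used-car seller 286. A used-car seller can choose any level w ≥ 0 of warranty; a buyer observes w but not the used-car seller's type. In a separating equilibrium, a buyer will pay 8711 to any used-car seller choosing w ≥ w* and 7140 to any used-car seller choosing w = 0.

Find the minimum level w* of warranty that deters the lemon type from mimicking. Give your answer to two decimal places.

5.49

A lemon used-car seller choosing w = 0 receives 7140.
Imitating at w* instead would pay 8711 at cost 286·w*, netting 8711 − 286·w*.
Indifference: 7140 = 8711 − 286·w*, so w* = (8711 − 7140) / 286 ≈ 5.49.
This is the lemon type's binding incentive-compatibility constraint; any w ≥ 5.49 sustains separation on that side.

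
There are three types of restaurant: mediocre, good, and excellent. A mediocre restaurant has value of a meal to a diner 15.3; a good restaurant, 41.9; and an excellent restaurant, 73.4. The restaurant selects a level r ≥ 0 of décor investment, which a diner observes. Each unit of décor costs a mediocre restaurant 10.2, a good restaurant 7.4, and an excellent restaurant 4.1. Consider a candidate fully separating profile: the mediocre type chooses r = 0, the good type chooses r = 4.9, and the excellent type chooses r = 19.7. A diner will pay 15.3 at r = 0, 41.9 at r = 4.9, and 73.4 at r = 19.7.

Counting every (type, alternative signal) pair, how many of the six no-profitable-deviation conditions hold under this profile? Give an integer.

3

Mediocre (own payoff 15.3): to r=4.9 gives 41.9 − 10.2×4.9 = -8.08 → no gain ✓; to r=19.7 gives 73.4 − 10.2×19.7 = -127.54 → no gain ✓.
Excellent (own payoff 73.4 − 4.1×19.7 = -7.37): to r=0 gives 15.3 → profitable ✗; to r=4.9 gives 41.9 − 4.1×4.9 = 21.81 → profitable ✗.
Good (own payoff 41.9 − 7.4×4.9 = 5.64): to r=0 gives 15.3 → profitable ✗; to r=19.7 gives 73.4 − 7.4×19.7 = -72.38 → no gain ✓.
3 of the 6 constraints hold; not an equilibrium.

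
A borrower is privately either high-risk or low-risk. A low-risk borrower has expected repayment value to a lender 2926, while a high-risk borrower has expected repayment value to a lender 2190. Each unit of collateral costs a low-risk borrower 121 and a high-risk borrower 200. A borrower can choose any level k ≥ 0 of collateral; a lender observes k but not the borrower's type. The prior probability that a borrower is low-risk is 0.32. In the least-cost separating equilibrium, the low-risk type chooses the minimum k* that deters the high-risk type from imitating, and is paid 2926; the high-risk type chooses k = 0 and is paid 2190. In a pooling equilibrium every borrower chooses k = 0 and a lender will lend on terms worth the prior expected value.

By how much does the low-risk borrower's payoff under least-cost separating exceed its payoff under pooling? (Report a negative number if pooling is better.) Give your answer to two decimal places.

Least-cost separating signal: k* solves 2190 = 2926 − 200·k*, so k* = (2926 − 2190)/200 = 3.68.
Low-risk type's separating payoff: 2926 − 121 × k* = 2926 − 121 × (2926 − 2190)/200 = 2926 − 89056/200 = 2480.72.
Pooling payoff: 0.32 × 2926 + 0.68 × 2190 = 2425.52.
Difference: 2480.72 − 2425.52 = 55.20.
The low-risk type prefers to separate.

55.20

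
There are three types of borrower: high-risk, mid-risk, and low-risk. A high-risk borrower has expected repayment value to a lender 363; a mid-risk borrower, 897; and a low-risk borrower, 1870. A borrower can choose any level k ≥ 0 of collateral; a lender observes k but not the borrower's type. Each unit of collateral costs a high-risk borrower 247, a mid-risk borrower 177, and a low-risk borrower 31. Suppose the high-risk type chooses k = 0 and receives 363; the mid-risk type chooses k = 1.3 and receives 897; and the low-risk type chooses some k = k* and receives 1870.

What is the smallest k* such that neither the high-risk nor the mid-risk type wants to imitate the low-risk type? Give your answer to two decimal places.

High-risk type (on-path payoff 363) won't mimic when 363 ≥ 1870 − 247·k*, i.e. k* ≥ 6.10.
Mid-risk type (on-path payoff 897 − 177×1.3 = 666.9) won't mimic when 666.9 ≥ 1870 − 177·k*, i.e. k* ≥ 6.80.
Both must hold, so k* = max(6.10, 6.80) = 6.80. The mid-risk type's constraint binds.

6.80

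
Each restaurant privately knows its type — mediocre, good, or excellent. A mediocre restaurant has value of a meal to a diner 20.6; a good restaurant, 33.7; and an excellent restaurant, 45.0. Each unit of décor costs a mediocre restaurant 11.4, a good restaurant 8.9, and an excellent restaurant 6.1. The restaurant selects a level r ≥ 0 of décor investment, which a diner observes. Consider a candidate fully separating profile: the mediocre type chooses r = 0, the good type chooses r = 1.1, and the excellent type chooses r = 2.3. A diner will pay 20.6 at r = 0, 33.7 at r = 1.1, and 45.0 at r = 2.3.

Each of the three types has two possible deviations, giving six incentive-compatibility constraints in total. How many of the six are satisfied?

4

Mediocre (own payoff 20.6): to r=1.1 gives 33.7 − 11.4×1.1 = 21.16 → profitable ✗; to r=2.3 gives 45.0 − 11.4×2.3 = 18.78 → no gain ✓.
Excellent (own payoff 45.0 − 6.1×2.3 = 30.97): to r=0 gives 20.6 → no gain ✓; to r=1.1 gives 33.7 − 6.1×1.1 = 26.99 → no gain ✓.
Good (own payoff 33.7 − 8.9×1.1 = 23.91): to r=0 gives 20.6 → no gain ✓; to r=2.3 gives 45.0 − 8.9×2.3 = 24.53 → profitable ✗.
4 of the 6 constraints hold; not an equilibrium.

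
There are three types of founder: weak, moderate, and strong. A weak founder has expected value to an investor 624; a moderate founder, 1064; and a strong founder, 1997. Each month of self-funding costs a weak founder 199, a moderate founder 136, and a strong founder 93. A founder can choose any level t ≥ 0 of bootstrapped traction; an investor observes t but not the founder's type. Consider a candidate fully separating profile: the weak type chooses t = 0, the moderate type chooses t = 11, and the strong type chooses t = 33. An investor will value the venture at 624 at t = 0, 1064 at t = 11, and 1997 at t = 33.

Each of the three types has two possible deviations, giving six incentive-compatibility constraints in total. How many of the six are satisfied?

3

Strong (own payoff 1997 − 93×33 = -1072): to t=0 gives 624 → profitable ✗; to t=11 gives 1064 − 93×11 = 41 → profitable ✗.
Weak (own payoff 624): to t=11 gives 1064 − 199×11 = -1125 → no gain ✓; to t=33 gives 1997 − 199×33 = -4570 → no gain ✓.
Moderate (own payoff 1064 − 136×11 = -432): to t=0 gives 624 → profitable ✗; to t=33 gives 1997 − 136×33 = -2491 → no gain ✓.
3 of the 6 constraints hold; not an equilibrium.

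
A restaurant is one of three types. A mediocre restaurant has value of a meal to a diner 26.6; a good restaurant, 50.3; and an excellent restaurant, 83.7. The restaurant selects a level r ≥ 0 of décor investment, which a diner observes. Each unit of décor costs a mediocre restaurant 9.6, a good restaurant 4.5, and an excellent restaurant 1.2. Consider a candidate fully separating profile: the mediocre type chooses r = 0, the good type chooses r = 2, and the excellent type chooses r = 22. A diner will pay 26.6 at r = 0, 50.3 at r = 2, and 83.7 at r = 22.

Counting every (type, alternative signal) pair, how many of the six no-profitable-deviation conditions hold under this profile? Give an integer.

5

Good (own payoff 50.3 − 4.5×2 = 41.3): to r=0 gives 26.6 → no gain ✓; to r=22 gives 83.7 − 4.5×22 = -15.3 → no gain ✓.
Excellent (own payoff 83.7 − 1.2×22 = 57.3): to r=0 gives 26.6 → no gain ✓; to r=2 gives 50.3 − 1.2×2 = 47.9 → no gain ✓.
Mediocre (own payoff 26.6): to r=2 gives 50.3 − 9.6×2 = 31.1 → profitable ✗; to r=22 gives 83.7 − 9.6×22 = -127.5 → no gain ✓.
5 of the 6 constraints hold; not an equilibrium.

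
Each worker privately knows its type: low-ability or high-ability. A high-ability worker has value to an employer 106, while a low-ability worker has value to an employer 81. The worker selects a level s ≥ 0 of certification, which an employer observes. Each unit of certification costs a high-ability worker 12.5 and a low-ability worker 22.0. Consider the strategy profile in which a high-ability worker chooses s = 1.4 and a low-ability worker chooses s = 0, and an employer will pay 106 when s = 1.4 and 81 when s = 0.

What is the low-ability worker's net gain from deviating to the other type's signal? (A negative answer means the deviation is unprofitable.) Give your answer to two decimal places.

-5.80

Playing s = 0 the low-ability worker receives 81.
Deviating to s = 1.4 brings payment 106 at cost 22.0 × 1.4 = 30.8, netting 75.2.
Gain from deviating: 75.2 − 81 = -5.80.
The gain is negative, so the low-ability type's incentive-compatibility constraint is satisfied.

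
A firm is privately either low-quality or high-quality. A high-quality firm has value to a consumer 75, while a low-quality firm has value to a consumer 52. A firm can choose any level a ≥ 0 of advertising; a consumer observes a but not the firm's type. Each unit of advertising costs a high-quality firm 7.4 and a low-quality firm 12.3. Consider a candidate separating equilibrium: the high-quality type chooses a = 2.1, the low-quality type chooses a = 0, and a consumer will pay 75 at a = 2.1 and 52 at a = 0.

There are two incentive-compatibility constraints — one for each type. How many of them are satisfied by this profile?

Low-quality type: stay at 0 → 52; mimic → 75 − 12.3 × 2.1 = 49.17. IC holds (52 ≥ 49.17).
High-quality type: signal → 75 − 7.4 × 2.1 = 59.46; deviate to 0 → 52. IC holds (59.46 ≥ 52).
2 of 2 constraints hold, so this is a separating equilibrium.

2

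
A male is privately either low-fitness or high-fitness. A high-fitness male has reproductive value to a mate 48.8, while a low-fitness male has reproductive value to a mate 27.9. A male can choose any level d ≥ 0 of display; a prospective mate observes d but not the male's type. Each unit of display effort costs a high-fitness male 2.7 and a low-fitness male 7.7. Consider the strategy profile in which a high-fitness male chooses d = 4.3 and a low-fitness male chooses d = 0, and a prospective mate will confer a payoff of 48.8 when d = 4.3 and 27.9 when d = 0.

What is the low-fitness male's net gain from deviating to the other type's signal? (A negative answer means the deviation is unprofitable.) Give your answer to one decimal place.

Playing d = 0 the low-fitness male receives 27.9.
Deviating to d = 4.3 brings payment 48.8 at cost 7.7 × 4.3 = 33.11, netting 15.69.
Gain from deviating: 15.69 − 27.9 = -12.21, i.e. -12.2 to one decimal place.
The gain is negative, so the low-fitness type's incentive-compatibility constraint is satisfied.

-12.2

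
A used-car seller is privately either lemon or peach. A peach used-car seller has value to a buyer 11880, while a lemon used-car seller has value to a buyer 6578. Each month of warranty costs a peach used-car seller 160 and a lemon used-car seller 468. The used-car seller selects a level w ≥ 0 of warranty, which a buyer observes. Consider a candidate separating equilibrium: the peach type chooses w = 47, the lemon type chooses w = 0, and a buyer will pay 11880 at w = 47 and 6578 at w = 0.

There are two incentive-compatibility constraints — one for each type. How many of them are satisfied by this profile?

Peach type: signal → 11880 − 160 × 47 = 4360; deviate to 0 → 6578. IC fails (4360 < 6578).
Lemon type: stay at 0 → 6578; mimic → 11880 − 468 × 47 = -10116. IC holds (6578 ≥ -10116).
1 of 2 constraints hold, so this profile is not an equilibrium.

1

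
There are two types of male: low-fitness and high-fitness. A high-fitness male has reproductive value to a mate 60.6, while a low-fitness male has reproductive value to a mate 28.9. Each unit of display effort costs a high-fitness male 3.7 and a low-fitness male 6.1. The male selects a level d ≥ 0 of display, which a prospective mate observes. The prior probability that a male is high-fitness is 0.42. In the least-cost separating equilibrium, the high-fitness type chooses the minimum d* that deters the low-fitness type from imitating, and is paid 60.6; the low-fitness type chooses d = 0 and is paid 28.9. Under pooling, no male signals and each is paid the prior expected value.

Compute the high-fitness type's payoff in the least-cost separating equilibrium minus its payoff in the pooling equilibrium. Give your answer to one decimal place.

-0.8

Least-cost separating signal: d* solves 28.9 = 60.6 − 6.1·d*, so d* = (60.6 − 28.9)/6.1 ≈ 5.1967.
High-fitness type's separating payoff: 60.6 − 3.7 × d* = 60.6 − 3.7 × (60.6 − 28.9)/6.1 = 60.6 − 117.29/6.1 ≈ 41.372.
Pooling payoff: 0.42 × 60.6 + 0.58 × 28.9 = 42.214.
Difference: 41.372 − 42.214 = -0.842, i.e. -0.8 to one decimal place.
The high-fitness type would prefer the pooling outcome.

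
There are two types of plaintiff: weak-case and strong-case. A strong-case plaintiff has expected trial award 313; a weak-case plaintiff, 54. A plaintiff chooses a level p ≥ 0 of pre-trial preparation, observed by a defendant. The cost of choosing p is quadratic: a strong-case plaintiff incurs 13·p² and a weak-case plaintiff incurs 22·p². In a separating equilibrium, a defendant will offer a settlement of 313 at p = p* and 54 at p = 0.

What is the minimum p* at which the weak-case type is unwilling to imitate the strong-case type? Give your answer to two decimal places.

3.43

The weak-case type at p = 0 receives 54; imitating at p* yields 313 − 22·p*².
Indifference: 54 = 313 − 22·p*², so p*² = (313 − 54) / 22 ≈ 11.7727.
p* = √11.7727 ≈ 3.43.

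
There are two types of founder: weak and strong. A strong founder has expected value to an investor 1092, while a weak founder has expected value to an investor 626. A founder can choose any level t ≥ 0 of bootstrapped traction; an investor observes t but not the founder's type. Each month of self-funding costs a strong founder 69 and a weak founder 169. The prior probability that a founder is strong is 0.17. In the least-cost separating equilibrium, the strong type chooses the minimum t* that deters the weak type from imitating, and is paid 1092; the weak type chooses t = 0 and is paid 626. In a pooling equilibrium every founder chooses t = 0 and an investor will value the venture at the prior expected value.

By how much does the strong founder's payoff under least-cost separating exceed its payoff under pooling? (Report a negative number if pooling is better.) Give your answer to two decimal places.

196.52

Least-cost separating signal: t* solves 626 = 1092 − 169·t*, so t* = (1092 − 626)/169 ≈ 2.7574.
Strong type's separating payoff: 1092 − 69 × t* = 1092 − 69 × (1092 − 626)/169 = 1092 − 32154/169 ≈ 901.7396.
Pooling payoff: 0.17 × 1092 + 0.83 × 626 = 705.22.
Difference: 901.7396 − 705.22 = 196.5196, i.e. 196.52 to two decimal places.
The strong type prefers to separate.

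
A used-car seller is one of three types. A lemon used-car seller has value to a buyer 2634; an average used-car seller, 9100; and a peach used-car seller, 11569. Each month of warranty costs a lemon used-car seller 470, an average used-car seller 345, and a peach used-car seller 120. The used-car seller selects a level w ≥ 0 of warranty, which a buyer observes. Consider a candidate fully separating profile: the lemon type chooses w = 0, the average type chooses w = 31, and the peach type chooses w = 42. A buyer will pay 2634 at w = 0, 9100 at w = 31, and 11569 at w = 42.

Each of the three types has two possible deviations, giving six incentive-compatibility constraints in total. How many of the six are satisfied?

Average (own payoff 9100 − 345×31 = -1595): to w=0 gives 2634 → profitable ✗; to w=42 gives 11569 − 345×42 = -2921 → no gain ✓.
Lemon (own payoff 2634): to w=31 gives 9100 − 470×31 = -5470 → no gain ✓; to w=42 gives 11569 − 470×42 = -8171 → no gain ✓.
Peach (own payoff 11569 − 120×42 = 6529): to w=0 gives 2634 → no gain ✓; to w=31 gives 9100 − 120×31 = 5380 → no gain ✓.
5 of the 6 constraints hold; not an equilibrium.

5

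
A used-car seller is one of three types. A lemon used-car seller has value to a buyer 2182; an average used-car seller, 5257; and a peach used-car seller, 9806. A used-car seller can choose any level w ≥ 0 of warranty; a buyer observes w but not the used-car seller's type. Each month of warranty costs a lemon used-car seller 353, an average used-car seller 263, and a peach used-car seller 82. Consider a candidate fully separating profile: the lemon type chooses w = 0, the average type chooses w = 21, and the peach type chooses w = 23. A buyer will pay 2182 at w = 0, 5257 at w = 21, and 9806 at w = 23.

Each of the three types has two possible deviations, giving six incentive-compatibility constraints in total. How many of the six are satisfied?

4

Peach (own payoff 9806 − 82×23 = 7920): to w=0 gives 2182 → no gain ✓; to w=21 gives 5257 − 82×21 = 3535 → no gain ✓.
Average (own payoff 5257 − 263×21 = -266): to w=0 gives 2182 → profitable ✗; to w=23 gives 9806 − 263×23 = 3757 → profitable ✗.
Lemon (own payoff 2182): to w=21 gives 5257 − 353×21 = -2156 → no gain ✓; to w=23 gives 9806 − 353×23 = 1687 → no gain ✓.
4 of the 6 constraints hold; not an equilibrium.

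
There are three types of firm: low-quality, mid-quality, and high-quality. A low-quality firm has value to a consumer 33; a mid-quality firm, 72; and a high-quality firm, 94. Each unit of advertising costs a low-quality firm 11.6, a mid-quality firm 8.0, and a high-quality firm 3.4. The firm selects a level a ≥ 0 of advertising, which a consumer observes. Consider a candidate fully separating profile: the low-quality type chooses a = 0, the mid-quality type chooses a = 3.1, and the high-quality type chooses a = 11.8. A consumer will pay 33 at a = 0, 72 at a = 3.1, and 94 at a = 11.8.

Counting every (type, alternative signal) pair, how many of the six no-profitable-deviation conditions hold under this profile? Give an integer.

High-quality (own payoff 94 − 3.4×11.8 = 53.88): to a=0 gives 33 → no gain ✓; to a=3.1 gives 72 − 3.4×3.1 = 61.46 → profitable ✗.
Mid-quality (own payoff 72 − 8.0×3.1 = 47.2): to a=0 gives 33 → no gain ✓; to a=11.8 gives 94 − 8.0×11.8 = -0.4 → no gain ✓.
Low-quality (own payoff 33): to a=3.1 gives 72 − 11.6×3.1 = 36.04 → profitable ✗; to a=11.8 gives 94 − 11.6×11.8 = -42.88 → no gain ✓.
4 of the 6 constraints hold; not an equilibrium.

4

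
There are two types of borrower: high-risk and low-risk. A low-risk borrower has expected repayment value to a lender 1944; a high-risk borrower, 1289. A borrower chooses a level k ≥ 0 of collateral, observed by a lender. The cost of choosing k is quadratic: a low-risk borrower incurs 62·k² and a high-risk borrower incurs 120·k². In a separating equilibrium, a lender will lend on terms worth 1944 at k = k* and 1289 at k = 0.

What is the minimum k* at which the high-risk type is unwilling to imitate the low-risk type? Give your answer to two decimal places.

2.34

The high-risk type at k = 0 receives 1289; imitating at k* yields 1944 − 120·k*².
Indifference: 1289 = 1944 − 120·k*², so k*² = (1944 − 1289) / 120 ≈ 5.4583.
k* = √5.4583 ≈ 2.34.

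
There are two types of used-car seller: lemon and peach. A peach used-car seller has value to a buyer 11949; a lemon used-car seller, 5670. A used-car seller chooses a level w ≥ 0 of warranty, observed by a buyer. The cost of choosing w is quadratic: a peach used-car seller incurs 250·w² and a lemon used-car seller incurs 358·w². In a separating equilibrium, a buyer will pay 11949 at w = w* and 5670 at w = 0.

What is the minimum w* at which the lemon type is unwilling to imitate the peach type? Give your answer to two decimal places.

The lemon type at w = 0 receives 5670; imitating at w* yields 11949 − 358·w*².
Indifference: 5670 = 11949 − 358·w*², so w*² = (11949 − 5670) / 358 ≈ 17.5391.
w* = √17.5391 ≈ 4.19.

4.19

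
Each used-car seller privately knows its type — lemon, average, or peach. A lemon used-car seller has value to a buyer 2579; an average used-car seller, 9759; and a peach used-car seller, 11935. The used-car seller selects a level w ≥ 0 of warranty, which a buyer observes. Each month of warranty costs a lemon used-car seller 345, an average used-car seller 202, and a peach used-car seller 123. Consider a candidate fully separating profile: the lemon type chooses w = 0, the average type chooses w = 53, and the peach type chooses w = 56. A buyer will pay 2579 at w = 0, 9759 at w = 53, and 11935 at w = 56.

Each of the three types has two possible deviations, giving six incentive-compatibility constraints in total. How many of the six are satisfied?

Peach (own payoff 11935 − 123×56 = 5047): to w=0 gives 2579 → no gain ✓; to w=53 gives 9759 − 123×53 = 3240 → no gain ✓.
Lemon (own payoff 2579): to w=53 gives 9759 − 345×53 = -8526 → no gain ✓; to w=56 gives 11935 − 345×56 = -7385 → no gain ✓.
Average (own payoff 9759 − 202×53 = -947): to w=0 gives 2579 → profitable ✗; to w=56 gives 11935 − 202×56 = 623 → profitable ✗.
4 of the 6 constraints hold; not an equilibrium.

4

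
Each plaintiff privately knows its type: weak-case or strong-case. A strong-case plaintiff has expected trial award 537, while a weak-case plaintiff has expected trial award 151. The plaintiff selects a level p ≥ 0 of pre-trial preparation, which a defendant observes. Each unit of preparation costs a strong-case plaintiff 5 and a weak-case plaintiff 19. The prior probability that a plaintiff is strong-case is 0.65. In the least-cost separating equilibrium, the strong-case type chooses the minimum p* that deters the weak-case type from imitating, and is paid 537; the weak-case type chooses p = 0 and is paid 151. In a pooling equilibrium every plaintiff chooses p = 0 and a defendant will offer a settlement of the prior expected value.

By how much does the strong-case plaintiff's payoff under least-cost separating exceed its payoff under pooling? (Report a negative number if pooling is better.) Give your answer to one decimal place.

33.5

Least-cost separating signal: p* solves 151 = 537 − 19·p*, so p* = (537 − 151)/19 ≈ 20.3158.
Strong-case type's separating payoff: 537 − 5 × p* = 537 − 5 × (537 − 151)/19 = 537 − 1930/19 ≈ 435.421.
Pooling payoff: 0.65 × 537 + 0.35 × 151 = 401.9.
Difference: 435.421 − 401.9 = 33.521, i.e. 33.5 to one decimal place.
The strong-case type prefers to separate.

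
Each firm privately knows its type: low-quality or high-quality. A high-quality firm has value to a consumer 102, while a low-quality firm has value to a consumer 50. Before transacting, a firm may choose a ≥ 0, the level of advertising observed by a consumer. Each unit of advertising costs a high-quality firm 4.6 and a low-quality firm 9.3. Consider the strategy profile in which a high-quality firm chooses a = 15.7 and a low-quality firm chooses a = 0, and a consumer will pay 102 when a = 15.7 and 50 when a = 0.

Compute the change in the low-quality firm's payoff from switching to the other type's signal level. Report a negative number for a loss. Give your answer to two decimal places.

Playing a = 0 the low-quality firm receives 50.
Deviating to a = 15.7 brings payment 102 at cost 9.3 × 15.7 = 146.01, netting -44.01.
Gain from deviating: -44.01 − 50 = -94.01.
The gain is negative, so the low-quality type's incentive-compatibility constraint is satisfied.

-94.01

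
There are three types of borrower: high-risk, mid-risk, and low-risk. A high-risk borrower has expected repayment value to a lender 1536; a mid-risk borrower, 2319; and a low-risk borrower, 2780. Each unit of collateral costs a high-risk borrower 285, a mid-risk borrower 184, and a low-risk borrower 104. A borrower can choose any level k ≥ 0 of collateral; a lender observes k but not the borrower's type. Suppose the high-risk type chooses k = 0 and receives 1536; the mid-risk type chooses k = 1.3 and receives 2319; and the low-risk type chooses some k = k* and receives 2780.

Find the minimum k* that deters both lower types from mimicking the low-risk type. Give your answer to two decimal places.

4.36

High-risk type (on-path payoff 1536) won't mimic when 1536 ≥ 2780 − 285·k*, i.e. k* ≥ 4.36.
Mid-risk type (on-path payoff 2319 − 184×1.3 = 2079.8) won't mimic when 2079.8 ≥ 2780 − 184·k*, i.e. k* ≥ 3.81.
Both must hold, so k* = max(4.36, 3.81) = 4.36. The high-risk type's constraint binds.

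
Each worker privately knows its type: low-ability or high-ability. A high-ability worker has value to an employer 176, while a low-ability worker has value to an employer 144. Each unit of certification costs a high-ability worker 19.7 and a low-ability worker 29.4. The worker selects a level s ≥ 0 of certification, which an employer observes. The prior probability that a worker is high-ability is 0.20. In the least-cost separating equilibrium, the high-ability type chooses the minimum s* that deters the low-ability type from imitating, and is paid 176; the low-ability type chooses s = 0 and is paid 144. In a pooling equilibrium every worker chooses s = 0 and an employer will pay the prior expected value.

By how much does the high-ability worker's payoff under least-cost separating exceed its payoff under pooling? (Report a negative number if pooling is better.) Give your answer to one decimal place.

4.2

Least-cost separating signal: s* solves 144 = 176 − 29.4·s*, so s* = (176 − 144)/29.4 ≈ 1.0884.
High-ability type's separating payoff: 176 − 19.7 × s* = 176 − 19.7 × (176 − 144)/29.4 = 176 − 630.4/29.4 ≈ 154.558.
Pooling payoff: 0.20 × 176 + 0.80 × 144 = 150.4.
Difference: 154.558 − 150.4 = 4.158, i.e. 4.2 to one decimal place.
The high-ability type prefers to separate.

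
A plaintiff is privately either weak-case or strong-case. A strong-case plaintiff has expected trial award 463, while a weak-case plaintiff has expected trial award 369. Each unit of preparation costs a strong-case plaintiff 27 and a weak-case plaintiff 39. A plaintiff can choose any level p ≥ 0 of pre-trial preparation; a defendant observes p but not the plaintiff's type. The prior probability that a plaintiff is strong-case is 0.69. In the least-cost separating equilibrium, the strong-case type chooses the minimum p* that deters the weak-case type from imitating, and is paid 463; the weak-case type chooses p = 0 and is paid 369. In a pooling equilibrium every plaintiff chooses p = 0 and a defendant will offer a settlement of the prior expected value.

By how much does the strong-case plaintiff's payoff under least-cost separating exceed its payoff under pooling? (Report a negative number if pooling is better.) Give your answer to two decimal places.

-35.94

Least-cost separating signal: p* solves 369 = 463 − 39·p*, so p* = (463 − 369)/39 ≈ 2.4103.
Strong-case type's separating payoff: 463 − 27 × p* = 463 − 27 × (463 − 369)/39 = 463 − 2538/39 ≈ 397.9231.
Pooling payoff: 0.69 × 463 + 0.31 × 369 = 433.86.
Difference: 397.9231 − 433.86 = -35.9369, i.e. -35.94 to two decimal places.
The strong-case type would prefer the pooling outcome.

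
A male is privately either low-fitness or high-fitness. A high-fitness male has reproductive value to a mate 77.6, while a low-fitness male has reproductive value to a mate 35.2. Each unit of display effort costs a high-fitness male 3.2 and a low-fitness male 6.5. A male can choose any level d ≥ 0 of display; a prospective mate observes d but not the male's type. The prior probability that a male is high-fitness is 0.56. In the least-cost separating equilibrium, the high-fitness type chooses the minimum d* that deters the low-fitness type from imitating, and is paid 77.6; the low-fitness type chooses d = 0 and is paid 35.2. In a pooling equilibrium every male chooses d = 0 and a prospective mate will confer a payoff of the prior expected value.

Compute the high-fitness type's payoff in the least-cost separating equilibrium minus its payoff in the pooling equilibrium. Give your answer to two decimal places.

-2.22

Least-cost separating signal: d* solves 35.2 = 77.6 − 6.5·d*, so d* = (77.6 − 35.2)/6.5 ≈ 6.5231.
High-fitness type's separating payoff: 77.6 − 3.2 × d* = 77.6 − 3.2 × (77.6 − 35.2)/6.5 = 77.6 − 135.68/6.5 ≈ 56.7262.
Pooling payoff: 0.56 × 77.6 + 0.44 × 35.2 = 58.944.
Difference: 56.7262 − 58.944 = -2.2178, i.e. -2.22 to two decimal places.
The high-fitness type would prefer the pooling outcome.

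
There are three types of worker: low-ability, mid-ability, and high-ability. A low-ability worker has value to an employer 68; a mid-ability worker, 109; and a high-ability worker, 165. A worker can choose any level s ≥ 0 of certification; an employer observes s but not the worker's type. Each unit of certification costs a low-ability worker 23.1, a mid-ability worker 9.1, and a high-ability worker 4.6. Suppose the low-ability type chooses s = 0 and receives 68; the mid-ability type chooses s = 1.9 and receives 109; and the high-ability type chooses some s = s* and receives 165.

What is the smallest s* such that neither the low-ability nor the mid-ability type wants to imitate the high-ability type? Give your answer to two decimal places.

8.05

Low-ability type (on-path payoff 68) won't mimic when 68 ≥ 165 − 23.1·s*, i.e. s* ≥ 4.20.
Mid-ability type (on-path payoff 109 − 9.1×1.9 = 91.71) won't mimic when 91.71 ≥ 165 − 9.1·s*, i.e. s* ≥ 8.05.
Both must hold, so s* = max(4.20, 8.05) = 8.05. The mid-ability type's constraint binds.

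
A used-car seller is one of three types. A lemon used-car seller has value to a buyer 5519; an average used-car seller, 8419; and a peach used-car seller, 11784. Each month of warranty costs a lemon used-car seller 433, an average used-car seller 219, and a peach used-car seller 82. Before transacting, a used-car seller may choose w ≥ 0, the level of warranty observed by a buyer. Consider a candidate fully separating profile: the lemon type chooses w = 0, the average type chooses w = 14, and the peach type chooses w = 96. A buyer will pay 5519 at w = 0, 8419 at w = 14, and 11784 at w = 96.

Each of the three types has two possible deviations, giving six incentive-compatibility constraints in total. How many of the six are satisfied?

Lemon (own payoff 5519): to w=14 gives 8419 − 433×14 = 2357 → no gain ✓; to w=96 gives 11784 − 433×96 = -29784 → no gain ✓.
Average (own payoff 8419 − 219×14 = 5353): to w=0 gives 5519 → profitable ✗; to w=96 gives 11784 − 219×96 = -9240 → no gain ✓.
Peach (own payoff 11784 − 82×96 = 3912): to w=0 gives 5519 → profitable ✗; to w=14 gives 8419 − 82×14 = 7271 → profitable ✗.
3 of the 6 constraints hold; not an equilibrium.

3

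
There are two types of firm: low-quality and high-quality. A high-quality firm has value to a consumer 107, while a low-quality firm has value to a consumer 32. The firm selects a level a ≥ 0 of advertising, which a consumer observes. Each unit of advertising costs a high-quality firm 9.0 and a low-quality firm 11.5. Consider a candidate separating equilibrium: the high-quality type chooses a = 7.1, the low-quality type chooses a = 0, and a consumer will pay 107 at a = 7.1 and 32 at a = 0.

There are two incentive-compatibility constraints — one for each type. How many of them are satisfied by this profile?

Low-quality type: stay at 0 → 32; mimic → 107 − 11.5 × 7.1 = 25.35. IC holds (32 ≥ 25.35).
High-quality type: signal → 107 − 9.0 × 7.1 = 43.1; deviate to 0 → 32. IC holds (43.1 ≥ 32).
2 of 2 constraints hold, so this is a separating equilibrium.

2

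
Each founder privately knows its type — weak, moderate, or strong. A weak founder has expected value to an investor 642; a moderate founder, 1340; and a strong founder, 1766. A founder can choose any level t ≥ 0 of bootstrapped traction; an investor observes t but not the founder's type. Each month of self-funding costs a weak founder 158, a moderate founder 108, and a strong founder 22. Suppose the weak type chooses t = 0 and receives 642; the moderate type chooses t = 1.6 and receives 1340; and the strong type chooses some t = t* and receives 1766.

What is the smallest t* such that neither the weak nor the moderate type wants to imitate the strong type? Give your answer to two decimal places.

7.11

Weak type (on-path payoff 642) won't mimic when 642 ≥ 1766 − 158·t*, i.e. t* ≥ 7.11.
Moderate type (on-path payoff 1340 − 108×1.6 = 1167.2) won't mimic when 1167.2 ≥ 1766 − 108·t*, i.e. t* ≥ 5.54.
Both must hold, so t* = max(7.11, 5.54) = 7.11. The weak type's constraint binds.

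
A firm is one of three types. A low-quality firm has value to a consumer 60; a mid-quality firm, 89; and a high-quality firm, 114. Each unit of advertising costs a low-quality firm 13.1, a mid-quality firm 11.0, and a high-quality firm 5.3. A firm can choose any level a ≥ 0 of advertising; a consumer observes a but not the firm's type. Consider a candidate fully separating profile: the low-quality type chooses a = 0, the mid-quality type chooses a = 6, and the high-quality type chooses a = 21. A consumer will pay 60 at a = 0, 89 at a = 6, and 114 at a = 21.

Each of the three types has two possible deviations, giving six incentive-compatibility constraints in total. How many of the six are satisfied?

3

High-quality (own payoff 114 − 5.3×21 = 2.7): to a=0 gives 60 → profitable ✗; to a=6 gives 89 − 5.3×6 = 57.2 → profitable ✗.
Low-quality (own payoff 60): to a=6 gives 89 − 13.1×6 = 10.4 → no gain ✓; to a=21 gives 114 − 13.1×21 = -161.1 → no gain ✓.
Mid-quality (own payoff 89 − 11.0×6 = 23): to a=0 gives 60 → profitable ✗; to a=21 gives 114 − 11.0×21 = -117 → no gain ✓.
3 of the 6 constraints hold; not an equilibrium.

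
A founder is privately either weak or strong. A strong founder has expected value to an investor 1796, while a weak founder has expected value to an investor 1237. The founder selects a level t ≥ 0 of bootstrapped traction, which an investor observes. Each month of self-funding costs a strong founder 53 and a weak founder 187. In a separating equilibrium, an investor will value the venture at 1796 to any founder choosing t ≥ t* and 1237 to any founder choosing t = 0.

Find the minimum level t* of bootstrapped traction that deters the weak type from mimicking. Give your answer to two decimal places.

A weak founder choosing t = 0 receives 1237.
Imitating at t* instead would pay 1796 at cost 187·t*, netting 1796 − 187·t*.
Indifference: 1237 = 1796 − 187·t*, so t* = (1796 − 1237) / 187 ≈ 2.99.
At t* the weak type's incentive constraint just binds; the strong type strictly prefers t* since its per-unit cost is lower.

2.99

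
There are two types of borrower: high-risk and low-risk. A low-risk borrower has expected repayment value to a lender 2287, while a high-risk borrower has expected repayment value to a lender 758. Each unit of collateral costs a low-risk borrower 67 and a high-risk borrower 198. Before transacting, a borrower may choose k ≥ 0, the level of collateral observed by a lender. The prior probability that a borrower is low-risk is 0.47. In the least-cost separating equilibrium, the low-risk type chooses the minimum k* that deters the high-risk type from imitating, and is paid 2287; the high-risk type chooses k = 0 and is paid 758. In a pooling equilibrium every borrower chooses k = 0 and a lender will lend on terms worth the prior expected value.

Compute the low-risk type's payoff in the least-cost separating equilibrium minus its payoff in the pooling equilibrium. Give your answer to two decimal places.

292.98

Least-cost separating signal: k* solves 758 = 2287 − 198·k*, so k* = (2287 − 758)/198 ≈ 7.7222.
Low-risk type's separating payoff: 2287 − 67 × k* = 2287 − 67 × (2287 − 758)/198 = 2287 − 102443/198 ≈ 1769.6111.
Pooling payoff: 0.47 × 2287 + 0.53 × 758 = 1476.63.
Difference: 1769.6111 − 1476.63 = 292.9811, i.e. 292.98 to two decimal places.
The low-risk type prefers to separate.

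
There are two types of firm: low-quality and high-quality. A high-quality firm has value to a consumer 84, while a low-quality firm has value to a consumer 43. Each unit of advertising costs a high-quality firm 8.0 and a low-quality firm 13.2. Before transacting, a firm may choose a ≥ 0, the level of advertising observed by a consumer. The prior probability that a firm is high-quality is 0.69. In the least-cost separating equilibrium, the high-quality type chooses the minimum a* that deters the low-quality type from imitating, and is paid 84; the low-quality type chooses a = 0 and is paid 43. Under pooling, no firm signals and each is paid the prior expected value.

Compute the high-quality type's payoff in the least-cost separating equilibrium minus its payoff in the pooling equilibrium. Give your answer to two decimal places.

-12.14

Least-cost separating signal: a* solves 43 = 84 − 13.2·a*, so a* = (84 − 43)/13.2 ≈ 3.1061.
High-quality type's separating payoff: 84 − 8.0 × a* = 84 − 8.0 × (84 − 43)/13.2 = 84 − 328/13.2 ≈ 59.1515.
Pooling payoff: 0.69 × 84 + 0.31 × 43 = 71.29.
Difference: 59.1515 − 71.29 = -12.1385, i.e. -12.14 to two decimal places.
The high-quality type would prefer the pooling outcome.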